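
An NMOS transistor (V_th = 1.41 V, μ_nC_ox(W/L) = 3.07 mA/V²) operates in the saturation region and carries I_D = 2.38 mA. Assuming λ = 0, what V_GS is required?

V_GS = 2.66 V

In saturation I_D = ½ k_n (V_GS − V_th)², so V_GS − V_th = √(2 I_D / k_n) = √(2 × 2.38 / 3.07) = 1.25 V.
V_GS = 1.41 + 1.25 = 2.66 V.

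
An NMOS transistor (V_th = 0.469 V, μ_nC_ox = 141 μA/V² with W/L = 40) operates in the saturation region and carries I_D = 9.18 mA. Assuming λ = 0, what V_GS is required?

V_GS = 2.27 V

k_n = μ_nC_ox · (W/L) = 5.64 mA/V².
In saturation I_D = ½ k_n (V_GS − V_th)², so V_GS − V_th = √(2 I_D / k_n) = √(2 × 9.18 / 5.64) = 1.8 V.
V_GS = 0.469 + 1.8 = 2.27 V.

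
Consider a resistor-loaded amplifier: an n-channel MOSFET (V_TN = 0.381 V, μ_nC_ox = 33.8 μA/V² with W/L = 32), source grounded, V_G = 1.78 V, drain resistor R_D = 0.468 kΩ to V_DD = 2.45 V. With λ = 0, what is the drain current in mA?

I_D = 1.06 mA

V_GS = V_G = 1.78 V, so V_ov = 1.78 − 0.381 = 1.4 V.
k_n = μ_nC_ox · (W/L) = 1.082 mA/V².
Assume saturation: I_D = ½ k_n V_ov² = 0.5 × 1.082 × 1.4² = 1.06 mA, giving V_DS = V_DD − I_D R_D = 2.45 − 1.06 × 0.468 = 1.95 V.
V_DS = 1.95 V ≥ V_ov = 1.4 V, confirming saturation.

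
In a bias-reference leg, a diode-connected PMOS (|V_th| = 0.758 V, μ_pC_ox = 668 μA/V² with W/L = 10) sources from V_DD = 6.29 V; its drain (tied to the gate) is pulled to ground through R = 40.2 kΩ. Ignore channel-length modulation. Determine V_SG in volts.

With gate tied to drain, V_SG = V_SD ≥ V_SG − |V_th|, so the device is in saturation.
k_p = μ_pC_ox · (W/L) = 6.68 mA/V².
KCL at the drain: ½ k_p (V_SG − |V_th|)² = (V_DD − V_SG)/R.
Let x = V_SG − 0.758. Then 134 x² + x − 5.532 = 0, giving x = 0.199 V (positive root), so V_SG = 0.957 V.
I_D = (V_DD − V_SG)/R = (6.29 − 0.957) / 40.2 = 0.133 mA.

V_SG = 0.957 V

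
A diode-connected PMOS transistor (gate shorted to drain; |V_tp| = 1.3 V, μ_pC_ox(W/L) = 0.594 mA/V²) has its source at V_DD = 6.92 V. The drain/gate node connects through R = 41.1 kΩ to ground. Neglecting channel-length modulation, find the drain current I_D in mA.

I_D = 0.121 mA

With gate tied to drain, V_SG = V_SD ≥ V_SG − |V_tp|, so the device is in saturation.
KCL at the drain: ½ k_p (V_SG − |V_tp|)² = (V_DD − V_SG)/R.
Let x = V_SG − 1.3. Then 12.2 x² + x − 5.62 = 0, giving x = 0.639 V (positive root), so V_SG = 1.94 V.
I_D = (V_DD − V_SG)/R = (6.92 − 1.94) / 41.1 = 0.121 mA.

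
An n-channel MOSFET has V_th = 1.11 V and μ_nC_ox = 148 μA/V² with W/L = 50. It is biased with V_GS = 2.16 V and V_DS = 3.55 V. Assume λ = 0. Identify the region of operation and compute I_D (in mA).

k_n = μ_nC_ox · (W/L) = 7.4 mA/V².
V_ov = V_GS − V_th = 2.16 − 1.11 = 1.05 V.
Since V_DS = 3.55 V ≥ V_ov = 1.05 V, the device is in saturation.
I_D = ½ k_n V_ov² = 0.5 × 7.4 × 1.05² = 4.08 mA.

Saturation; I_D = 4.08 mA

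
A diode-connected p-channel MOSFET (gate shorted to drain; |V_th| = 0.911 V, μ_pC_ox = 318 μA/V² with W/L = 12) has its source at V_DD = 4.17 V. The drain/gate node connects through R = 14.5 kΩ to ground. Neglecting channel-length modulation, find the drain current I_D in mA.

I_D = 0.202 mA

With gate tied to drain, V_SG = V_SD ≥ V_SG − |V_th|, so the device is in saturation.
k_p = μ_pC_ox · (W/L) = 3.816 mA/V².
KCL at the drain: ½ k_p (V_SG − |V_th|)² = (V_DD − V_SG)/R.
Let x = V_SG − 0.911. Then 27.7 x² + x − 3.259 = 0, giving x = 0.326 V (positive root), so V_SG = 1.24 V.
I_D = (V_DD − V_SG)/R = (4.17 − 1.24) / 14.5 = 0.202 mA.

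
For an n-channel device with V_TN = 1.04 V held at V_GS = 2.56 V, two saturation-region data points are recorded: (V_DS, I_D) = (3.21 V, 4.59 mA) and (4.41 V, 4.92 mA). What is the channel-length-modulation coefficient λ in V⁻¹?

With V_GS fixed, I_D ∝ (1 + λ V_DS) in saturation, so I_D2/I_D1 = (1 + λ V_DS2)/(1 + λ V_DS1).
4.92/4.59 = 1.072 = (1 + 4.41 λ)/(1 + 3.21 λ).
Solving: λ (I_D1 V_DS2 − I_D2 V_DS1) = I_D2 − I_D1, so λ = (4.92 − 4.59) / (4.59 × 4.41 − 4.92 × 3.21) = 0.33 / 4.45 = 0.0742 V⁻¹.

λ = 0.0742 V⁻¹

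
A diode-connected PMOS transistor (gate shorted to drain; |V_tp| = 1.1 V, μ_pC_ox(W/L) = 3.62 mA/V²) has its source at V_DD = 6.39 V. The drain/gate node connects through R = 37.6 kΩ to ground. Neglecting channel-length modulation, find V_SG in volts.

V_SG = 1.37 V

With gate tied to drain, V_SG = V_SD ≥ V_SG − |V_tp|, so the device is in saturation.
KCL at the drain: ½ k_p (V_SG − |V_tp|)² = (V_DD − V_SG)/R.
Let x = V_SG − 1.1. Then 68.1 x² + x − 5.29 = 0, giving x = 0.272 V (positive root), so V_SG = 1.37 V.
I_D = (V_DD − V_SG)/R = (6.39 − 1.37) / 37.6 = 0.133 mA.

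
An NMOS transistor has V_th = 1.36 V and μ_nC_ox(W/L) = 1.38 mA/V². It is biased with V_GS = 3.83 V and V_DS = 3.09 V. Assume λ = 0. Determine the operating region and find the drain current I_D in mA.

V_ov = V_GS − V_th = 3.83 − 1.36 = 2.47 V.
Since V_DS = 3.09 V ≥ V_ov = 2.47 V, the device is in saturation.
I_D = ½ k_n V_ov² = 0.5 × 1.38 × 2.47² = 4.21 mA.

Saturation; I_D = 4.21 mA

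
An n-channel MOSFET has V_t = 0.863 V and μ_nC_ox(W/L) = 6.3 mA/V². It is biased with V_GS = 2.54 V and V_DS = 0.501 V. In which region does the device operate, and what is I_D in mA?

Triode; I_D = 4.50 mA

V_ov = V_GS − V_t = 2.54 − 0.863 = 1.68 V.
Since V_DS = 0.501 V < V_ov = 1.68 V, the device is in the triode region.
I_D = k_n [V_ov · V_DS − ½ V_DS²] = 6.3 × [1.68 × 0.501 − 0.5 × 0.501²] = 4.5 mA.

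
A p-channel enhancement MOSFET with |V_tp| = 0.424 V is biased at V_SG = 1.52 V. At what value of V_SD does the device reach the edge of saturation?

V_SD,sat = 1.10 V

The boundary between triode and saturation is V_SD = V_SG − |V_tp| = V_ov.
V_ov = 1.52 − 0.424 = 1.1 V.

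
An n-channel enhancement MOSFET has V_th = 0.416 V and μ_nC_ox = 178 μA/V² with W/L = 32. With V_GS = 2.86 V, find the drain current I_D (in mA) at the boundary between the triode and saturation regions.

I_D = 17.0 mA

At the boundary V_DS = V_ov = V_GS − V_th = 2.86 − 0.416 = 2.44 V.
k_n = μ_nC_ox · (W/L) = 5.696 mA/V².
I_D = ½ k_n V_ov² = 0.5 × 5.696 × 2.44² = 17 mA.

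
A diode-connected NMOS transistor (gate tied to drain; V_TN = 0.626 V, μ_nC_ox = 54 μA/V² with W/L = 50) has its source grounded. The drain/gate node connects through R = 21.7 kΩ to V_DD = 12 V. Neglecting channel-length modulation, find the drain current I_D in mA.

I_D = 0.496 mA

With gate tied to drain, V_GS = V_DS ≥ V_GS − V_TN, so the device is in saturation.
k_n = μ_nC_ox · (W/L) = 2.7 mA/V².
KCL at the drain: ½ k_n (V_GS − V_TN)² = (V_DD − V_GS)/R.
Let x = V_GS − 0.626. Then 29.3 x² + x − 11.37 = 0, giving x = 0.606 V (positive root), so V_GS = 1.23 V.
I_D = (V_DD − V_GS)/R = (12 − 1.23) / 21.7 = 0.496 mA.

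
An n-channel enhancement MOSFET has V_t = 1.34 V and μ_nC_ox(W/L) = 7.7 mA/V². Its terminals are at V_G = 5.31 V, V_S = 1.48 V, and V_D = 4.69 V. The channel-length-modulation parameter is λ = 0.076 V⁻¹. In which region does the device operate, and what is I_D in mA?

V_GS = V_G − V_S = 5.31 − 1.48 = 3.83 V; V_DS = V_D − V_S = 4.69 − 1.48 = 3.21 V.
V_ov = V_GS − V_t = 3.83 − 1.34 = 2.49 V.
Since V_DS = 3.21 V ≥ V_ov = 2.49 V, the device is in saturation.
I_D = ½ k_n V_ov² (1 + λ V_DS) = 0.5 × 7.7 × 2.49² × (1 + 0.076 × 3.21) = 29.7 mA.

Saturation; I_D = 29.7 mA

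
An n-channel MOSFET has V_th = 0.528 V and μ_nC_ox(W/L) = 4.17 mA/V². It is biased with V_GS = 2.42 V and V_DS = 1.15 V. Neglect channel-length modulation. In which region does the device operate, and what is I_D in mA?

Triode; I_D = 6.32 mA

V_ov = V_GS − V_th = 2.42 − 0.528 = 1.89 V.
Since V_DS = 1.15 V < V_ov = 1.89 V, the device is in the triode region.
I_D = k_n [V_ov · V_DS − ½ V_DS²] = 4.17 × [1.89 × 1.15 − 0.5 × 1.15²] = 6.32 mA.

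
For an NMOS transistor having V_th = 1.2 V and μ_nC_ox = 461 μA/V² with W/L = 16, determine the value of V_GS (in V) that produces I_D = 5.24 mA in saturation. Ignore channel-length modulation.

k_n = μ_nC_ox · (W/L) = 7.376 mA/V².
In saturation I_D = ½ k_n (V_GS − V_th)², so V_GS − V_th = √(2 I_D / k_n) = √(2 × 5.24 / 7.376) = 1.19 V.
V_GS = 1.2 + 1.19 = 2.39 V.

V_GS = 2.39 V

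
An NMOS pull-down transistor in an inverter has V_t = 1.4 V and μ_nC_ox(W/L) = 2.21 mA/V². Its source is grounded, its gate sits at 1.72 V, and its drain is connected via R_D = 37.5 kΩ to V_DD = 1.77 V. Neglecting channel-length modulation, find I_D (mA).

I_D = 0.0453 mA

V_GS = V_G = 1.72 V, so V_ov = 1.72 − 1.4 = 0.32 V.
Assume saturation: I_D = ½ k_n V_ov² = 0.5 × 2.21 × 0.32² = 0.113 mA, giving V_DS = V_DD − I_D R_D = 1.77 − 0.113 × 37.5 = -2.47 V.
But -2.47 V < V_ov = 0.32 V, so the device is actually in triode.
In triode I_D = k_n[V_ov V_DS − ½ V_DS²] and I_D = (V_DD − V_DS)/R_D. Equating: 41.4 V_DS² − 27.52 V_DS + 1.77 = 0, giving V_DS = 0.0722 V (the root below V_ov).
I_D = (1.77 − 0.0722) / 37.5 = 0.0453 mA.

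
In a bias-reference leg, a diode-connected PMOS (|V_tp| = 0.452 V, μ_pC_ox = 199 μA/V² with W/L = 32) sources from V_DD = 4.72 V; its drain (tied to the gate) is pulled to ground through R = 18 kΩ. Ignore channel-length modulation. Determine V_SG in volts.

V_SG = 0.716 V

With gate tied to drain, V_SG = V_SD ≥ V_SG − |V_tp|, so the device is in saturation.
k_p = μ_pC_ox · (W/L) = 6.368 mA/V².
KCL at the drain: ½ k_p (V_SG − |V_tp|)² = (V_DD − V_SG)/R.
Let x = V_SG − 0.452. Then 57.3 x² + x − 4.268 = 0, giving x = 0.264 V (positive root), so V_SG = 0.716 V.
I_D = (V_DD − V_SG)/R = (4.72 − 0.716) / 18 = 0.222 mA.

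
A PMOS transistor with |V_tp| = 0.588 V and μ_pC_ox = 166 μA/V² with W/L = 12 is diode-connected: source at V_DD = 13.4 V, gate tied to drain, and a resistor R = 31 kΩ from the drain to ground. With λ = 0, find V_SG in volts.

V_SG = 1.22 V

With gate tied to drain, V_SG = V_SD ≥ V_SG − |V_tp|, so the device is in saturation.
k_p = μ_pC_ox · (W/L) = 1.992 mA/V².
KCL at the drain: ½ k_p (V_SG − |V_tp|)² = (V_DD − V_SG)/R.
Let x = V_SG − 0.588. Then 30.9 x² + x − 12.81 = 0, giving x = 0.628 V (positive root), so V_SG = 1.22 V.
I_D = (V_DD − V_SG)/R = (13.4 − 1.22) / 31 = 0.393 mA.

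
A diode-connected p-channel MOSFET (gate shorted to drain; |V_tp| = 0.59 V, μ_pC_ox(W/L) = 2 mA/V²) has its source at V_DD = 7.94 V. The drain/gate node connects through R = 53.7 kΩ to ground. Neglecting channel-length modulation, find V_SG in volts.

With gate tied to drain, V_SG = V_SD ≥ V_SG − |V_tp|, so the device is in saturation.
KCL at the drain: ½ k_p (V_SG − |V_tp|)² = (V_DD − V_SG)/R.
Let x = V_SG − 0.59. Then 53.7 x² + x − 7.35 = 0, giving x = 0.361 V (positive root), so V_SG = 0.951 V.
I_D = (V_DD − V_SG)/R = (7.94 − 0.951) / 53.7 = 0.13 mA.

V_SG = 0.951 V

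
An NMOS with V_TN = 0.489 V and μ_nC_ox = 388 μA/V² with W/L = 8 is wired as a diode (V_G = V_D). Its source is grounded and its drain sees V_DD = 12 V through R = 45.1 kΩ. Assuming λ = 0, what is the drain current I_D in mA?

With gate tied to drain, V_GS = V_DS ≥ V_GS − V_TN, so the device is in saturation.
k_n = μ_nC_ox · (W/L) = 3.104 mA/V².
KCL at the drain: ½ k_n (V_GS − V_TN)² = (V_DD − V_GS)/R.
Let x = V_GS − 0.489. Then 70 x² + x − 11.51 = 0, giving x = 0.398 V (positive root), so V_GS = 0.887 V.
I_D = (V_DD − V_GS)/R = (12 − 0.887) / 45.1 = 0.246 mA.

I_D = 0.246 mA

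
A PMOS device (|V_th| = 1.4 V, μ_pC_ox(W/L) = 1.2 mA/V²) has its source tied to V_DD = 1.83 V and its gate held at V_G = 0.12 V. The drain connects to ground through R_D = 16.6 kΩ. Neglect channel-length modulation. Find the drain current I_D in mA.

I_D = 0.0577 mA

V_SG = V_DD − V_G = 1.83 − 0.12 = 1.71 V, so V_ov = 1.71 − 1.4 = 0.31 V.
Assume saturation: I_D = ½ k_p V_ov² = 0.5 × 1.2 × 0.31² = 0.0577 mA, giving V_SD = V_DD − I_D R_D = 1.83 − 0.0577 × 16.6 = 0.873 V.
V_SD = 0.873 V ≥ V_ov = 0.31 V, confirming saturation.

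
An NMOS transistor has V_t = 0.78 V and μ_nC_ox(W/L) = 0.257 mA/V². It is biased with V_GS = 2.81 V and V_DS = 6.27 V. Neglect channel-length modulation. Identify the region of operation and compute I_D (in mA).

Saturation; I_D = 0.530 mA

V_ov = V_GS − V_t = 2.81 − 0.78 = 2.03 V.
Since V_DS = 6.27 V ≥ V_ov = 2.03 V, the device is in saturation.
I_D = ½ k_n V_ov² = 0.5 × 0.257 × 2.03² = 0.53 mA.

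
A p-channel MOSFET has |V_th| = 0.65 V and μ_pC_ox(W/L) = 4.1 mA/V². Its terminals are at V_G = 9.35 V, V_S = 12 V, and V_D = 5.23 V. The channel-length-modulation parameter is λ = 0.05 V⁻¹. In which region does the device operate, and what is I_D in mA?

Saturation; I_D = 11.0 mA

V_SG = V_S − V_G = 12 − 9.35 = 2.65 V; V_SD = V_S − V_D = 12 − 5.23 = 6.77 V.
V_ov = V_SG − |V_th| = 2.65 − 0.65 = 2 V.
Since V_SD = 6.77 V ≥ V_ov = 2 V, the device is in saturation.
I_D = ½ k_p V_ov² (1 + λ V_SD) = 0.5 × 4.1 × 2² × (1 + 0.05 × 6.77) = 11 mA.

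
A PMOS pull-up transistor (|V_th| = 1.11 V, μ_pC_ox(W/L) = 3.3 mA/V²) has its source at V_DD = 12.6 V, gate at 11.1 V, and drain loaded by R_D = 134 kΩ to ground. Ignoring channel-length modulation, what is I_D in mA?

I_D = 0.0934 mA

V_SG = V_DD − V_G = 12.6 − 11.1 = 1.5 V, so V_ov = 1.5 − 1.11 = 0.39 V.
Assume saturation: I_D = ½ k_p V_ov² = 0.5 × 3.3 × 0.39² = 0.251 mA, giving V_SD = V_DD − I_D R_D = 12.6 − 0.251 × 134 = -21 V.
But -21 V < V_ov = 0.39 V, so the device is actually in triode.
In triode I_D = k_p[V_ov V_SD − ½ V_SD²] and I_D = (V_DD − V_SD)/R_D. Equating: 221 V_SD² − 173.5 V_SD + 12.6 = 0, giving V_SD = 0.081 V (the root below V_ov).
I_D = (12.6 − 0.081) / 134 = 0.0934 mA.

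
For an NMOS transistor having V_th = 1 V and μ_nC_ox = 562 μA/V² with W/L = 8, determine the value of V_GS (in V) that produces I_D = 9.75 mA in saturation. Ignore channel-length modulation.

V_GS = 3.08 V

k_n = μ_nC_ox · (W/L) = 4.496 mA/V².
In saturation I_D = ½ k_n (V_GS − V_th)², so V_GS − V_th = √(2 I_D / k_n) = √(2 × 9.75 / 4.496) = 2.08 V.
V_GS = 1 + 2.08 = 3.08 V.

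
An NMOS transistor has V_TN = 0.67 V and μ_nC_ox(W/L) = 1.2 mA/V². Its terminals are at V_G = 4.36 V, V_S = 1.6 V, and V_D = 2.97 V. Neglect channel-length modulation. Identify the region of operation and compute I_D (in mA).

Triode; I_D = 2.31 mA

V_GS = V_G − V_S = 4.36 − 1.6 = 2.76 V; V_DS = V_D − V_S = 2.97 − 1.6 = 1.37 V.
V_ov = V_GS − V_TN = 2.76 − 0.67 = 2.09 V.
Since V_DS = 1.37 V < V_ov = 2.09 V, the device is in the triode region.
I_D = k_n [V_ov · V_DS − ½ V_DS²] = 1.2 × [2.09 × 1.37 − 0.5 × 1.37²] = 2.31 mA.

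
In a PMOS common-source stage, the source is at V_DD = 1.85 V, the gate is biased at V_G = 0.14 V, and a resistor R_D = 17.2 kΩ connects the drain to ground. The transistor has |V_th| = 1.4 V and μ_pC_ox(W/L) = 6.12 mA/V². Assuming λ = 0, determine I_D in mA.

I_D = 0.104 mA

V_SG = V_DD − V_G = 1.85 − 0.14 = 1.71 V, so V_ov = 1.71 − 1.4 = 0.31 V.
Assume saturation: I_D = ½ k_p V_ov² = 0.5 × 6.12 × 0.31² = 0.294 mA, giving V_SD = V_DD − I_D R_D = 1.85 − 0.294 × 17.2 = -3.21 V.
But -3.21 V < V_ov = 0.31 V, so the device is actually in triode.
In triode I_D = k_p[V_ov V_SD − ½ V_SD²] and I_D = (V_DD − V_SD)/R_D. Equating: 52.6 V_SD² − 33.63 V_SD + 1.85 = 0, giving V_SD = 0.0608 V (the root below V_ov).
I_D = (1.85 − 0.0608) / 17.2 = 0.104 mA.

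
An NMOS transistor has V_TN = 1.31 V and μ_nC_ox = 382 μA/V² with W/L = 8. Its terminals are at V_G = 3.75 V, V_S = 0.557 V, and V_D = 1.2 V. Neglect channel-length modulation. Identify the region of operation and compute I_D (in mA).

Triode; I_D = 3.07 mA

V_GS = V_G − V_S = 3.75 − 0.557 = 3.19 V; V_DS = V_D − V_S = 1.2 − 0.557 = 0.643 V.
k_n = μ_nC_ox · (W/L) = 3.056 mA/V².
V_ov = V_GS − V_TN = 3.19 − 1.31 = 1.88 V.
Since V_DS = 0.643 V < V_ov = 1.88 V, the device is in the triode region.
I_D = k_n [V_ov · V_DS − ½ V_DS²] = 3.056 × [1.88 × 0.643 − 0.5 × 0.643²] = 3.07 mA.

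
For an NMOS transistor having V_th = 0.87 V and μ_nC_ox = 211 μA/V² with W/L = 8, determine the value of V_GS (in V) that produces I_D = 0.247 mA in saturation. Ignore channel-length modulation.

k_n = μ_nC_ox · (W/L) = 1.688 mA/V².
In saturation I_D = ½ k_n (V_GS − V_th)², so V_GS − V_th = √(2 I_D / k_n) = √(2 × 0.247 / 1.688) = 0.541 V.
V_GS = 0.87 + 0.541 = 1.41 V.

V_GS = 1.41 V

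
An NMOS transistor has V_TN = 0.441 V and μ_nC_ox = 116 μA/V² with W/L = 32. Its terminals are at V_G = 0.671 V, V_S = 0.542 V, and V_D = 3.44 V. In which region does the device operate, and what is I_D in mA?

V_GS = V_G − V_S = 0.671 − 0.542 = 0.129 V; V_DS = V_D − V_S = 3.44 − 0.542 = 2.9 V.
V_GS = 0.129 V < V_TN = 0.441 V, so the transistor is in cutoff.

Cutoff; I_D = 0 mA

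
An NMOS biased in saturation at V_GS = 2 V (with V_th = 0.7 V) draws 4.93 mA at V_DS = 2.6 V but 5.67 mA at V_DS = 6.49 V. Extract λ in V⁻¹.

With V_GS fixed, I_D ∝ (1 + λ V_DS) in saturation, so I_D2/I_D1 = (1 + λ V_DS2)/(1 + λ V_DS1).
5.67/4.93 = 1.15 = (1 + 6.49 λ)/(1 + 2.6 λ).
Solving: λ (I_D1 V_DS2 − I_D2 V_DS1) = I_D2 − I_D1, so λ = (5.67 − 4.93) / (4.93 × 6.49 − 5.67 × 2.6) = 0.74 / 17.3 = 0.0429 V⁻¹.

λ = 0.0429 V⁻¹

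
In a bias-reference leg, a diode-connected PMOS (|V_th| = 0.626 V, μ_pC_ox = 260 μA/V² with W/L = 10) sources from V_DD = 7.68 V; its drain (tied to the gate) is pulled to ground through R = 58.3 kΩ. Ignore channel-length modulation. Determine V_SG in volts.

V_SG = 0.925 V

With gate tied to drain, V_SG = V_SD ≥ V_SG − |V_th|, so the device is in saturation.
k_p = μ_pC_ox · (W/L) = 2.6 mA/V².
KCL at the drain: ½ k_p (V_SG − |V_th|)² = (V_DD − V_SG)/R.
Let x = V_SG − 0.626. Then 75.8 x² + x − 7.054 = 0, giving x = 0.299 V (positive root), so V_SG = 0.925 V.
I_D = (V_DD − V_SG)/R = (7.68 − 0.925) / 58.3 = 0.116 mA.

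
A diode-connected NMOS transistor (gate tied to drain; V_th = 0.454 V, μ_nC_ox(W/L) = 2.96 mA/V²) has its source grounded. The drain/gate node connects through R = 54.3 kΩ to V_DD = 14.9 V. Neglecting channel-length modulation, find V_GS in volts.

With gate tied to drain, V_GS = V_DS ≥ V_GS − V_th, so the device is in saturation.
KCL at the drain: ½ k_n (V_GS − V_th)² = (V_DD − V_GS)/R.
Let x = V_GS − 0.454. Then 80.4 x² + x − 14.45 = 0, giving x = 0.418 V (positive root), so V_GS = 0.872 V.
I_D = (V_DD − V_GS)/R = (14.9 − 0.872) / 54.3 = 0.258 mA.

V_GS = 0.872 V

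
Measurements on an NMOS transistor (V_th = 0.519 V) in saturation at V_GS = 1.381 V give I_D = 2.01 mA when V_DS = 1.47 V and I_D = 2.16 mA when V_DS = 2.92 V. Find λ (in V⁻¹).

With V_GS fixed, I_D ∝ (1 + λ V_DS) in saturation, so I_D2/I_D1 = (1 + λ V_DS2)/(1 + λ V_DS1).
2.16/2.01 = 1.075 = (1 + 2.92 λ)/(1 + 1.47 λ).
Solving: λ (I_D1 V_DS2 − I_D2 V_DS1) = I_D2 − I_D1, so λ = (2.16 − 2.01) / (2.01 × 2.92 − 2.16 × 1.47) = 0.15 / 2.69 = 0.0557 V⁻¹.

λ = 0.0557 V⁻¹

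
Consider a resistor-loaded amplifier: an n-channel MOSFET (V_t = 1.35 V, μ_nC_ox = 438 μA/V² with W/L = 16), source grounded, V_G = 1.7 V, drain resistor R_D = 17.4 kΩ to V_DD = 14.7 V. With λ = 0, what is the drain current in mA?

I_D = 0.429 mA

V_GS = V_G = 1.7 V, so V_ov = 1.7 − 1.35 = 0.35 V.
k_n = μ_nC_ox · (W/L) = 7.008 mA/V².
Assume saturation: I_D = ½ k_n V_ov² = 0.5 × 7.008 × 0.35² = 0.429 mA, giving V_DS = V_DD − I_D R_D = 14.7 − 0.429 × 17.4 = 7.23 V.
V_DS = 7.23 V ≥ V_ov = 0.35 V, confirming saturation.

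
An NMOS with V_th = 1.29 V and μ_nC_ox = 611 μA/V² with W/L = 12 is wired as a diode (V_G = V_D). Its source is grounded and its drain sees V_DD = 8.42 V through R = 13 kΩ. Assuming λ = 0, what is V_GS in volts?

With gate tied to drain, V_GS = V_DS ≥ V_GS − V_th, so the device is in saturation.
k_n = μ_nC_ox · (W/L) = 7.332 mA/V².
KCL at the drain: ½ k_n (V_GS − V_th)² = (V_DD − V_GS)/R.
Let x = V_GS − 1.29. Then 47.7 x² + x − 7.13 = 0, giving x = 0.376 V (positive root), so V_GS = 1.67 V.
I_D = (V_DD − V_GS)/R = (8.42 − 1.67) / 13 = 0.52 mA.

V_GS = 1.67 V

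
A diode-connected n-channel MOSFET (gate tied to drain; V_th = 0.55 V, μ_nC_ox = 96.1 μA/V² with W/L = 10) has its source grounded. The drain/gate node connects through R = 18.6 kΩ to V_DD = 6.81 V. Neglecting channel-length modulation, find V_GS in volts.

With gate tied to drain, V_GS = V_DS ≥ V_GS − V_th, so the device is in saturation.
k_n = μ_nC_ox · (W/L) = 0.961 mA/V².
KCL at the drain: ½ k_n (V_GS − V_th)² = (V_DD − V_GS)/R.
Let x = V_GS − 0.55. Then 8.94 x² + x − 6.26 = 0, giving x = 0.783 V (positive root), so V_GS = 1.33 V.
I_D = (V_DD − V_GS)/R = (6.81 − 1.33) / 18.6 = 0.294 mA.

V_GS = 1.33 V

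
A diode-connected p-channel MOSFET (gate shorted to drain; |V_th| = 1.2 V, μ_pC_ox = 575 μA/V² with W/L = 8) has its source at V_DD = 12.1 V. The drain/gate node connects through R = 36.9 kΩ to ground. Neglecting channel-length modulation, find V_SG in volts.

V_SG = 1.55 V

With gate tied to drain, V_SG = V_SD ≥ V_SG − |V_th|, so the device is in saturation.
k_p = μ_pC_ox · (W/L) = 4.6 mA/V².
KCL at the drain: ½ k_p (V_SG − |V_th|)² = (V_DD − V_SG)/R.
Let x = V_SG − 1.2. Then 84.9 x² + x − 10.9 = 0, giving x = 0.353 V (positive root), so V_SG = 1.55 V.
I_D = (V_DD − V_SG)/R = (12.1 − 1.55) / 36.9 = 0.286 mA.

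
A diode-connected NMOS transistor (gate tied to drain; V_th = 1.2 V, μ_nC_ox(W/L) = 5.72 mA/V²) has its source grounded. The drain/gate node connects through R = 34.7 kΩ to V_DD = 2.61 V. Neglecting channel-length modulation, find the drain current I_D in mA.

With gate tied to drain, V_GS = V_DS ≥ V_GS − V_th, so the device is in saturation.
KCL at the drain: ½ k_n (V_GS − V_th)² = (V_DD − V_GS)/R.
Let x = V_GS − 1.2. Then 99.2 x² + x − 1.41 = 0, giving x = 0.114 V (positive root), so V_GS = 1.31 V.
I_D = (V_DD − V_GS)/R = (2.61 − 1.31) / 34.7 = 0.0373 mA.

I_D = 0.0373 mA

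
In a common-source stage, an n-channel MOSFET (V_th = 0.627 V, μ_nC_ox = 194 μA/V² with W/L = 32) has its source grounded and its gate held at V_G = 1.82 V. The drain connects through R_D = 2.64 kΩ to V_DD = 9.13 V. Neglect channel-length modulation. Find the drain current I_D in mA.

I_D = 3.24 mA

V_GS = V_G = 1.82 V, so V_ov = 1.82 − 0.627 = 1.19 V.
k_n = μ_nC_ox · (W/L) = 6.208 mA/V².
Assume saturation: I_D = ½ k_n V_ov² = 0.5 × 6.208 × 1.19² = 4.42 mA, giving V_DS = V_DD − I_D R_D = 9.13 − 4.42 × 2.64 = -2.53 V.
But -2.53 V < V_ov = 1.19 V, so the device is actually in triode.
In triode I_D = k_n[V_ov V_DS − ½ V_DS²] and I_D = (V_DD − V_DS)/R_D. Equating: 8.19 V_DS² − 20.55 V_DS + 9.13 = 0, giving V_DS = 0.577 V (the root below V_ov).
I_D = (9.13 − 0.577) / 2.64 = 3.24 mA.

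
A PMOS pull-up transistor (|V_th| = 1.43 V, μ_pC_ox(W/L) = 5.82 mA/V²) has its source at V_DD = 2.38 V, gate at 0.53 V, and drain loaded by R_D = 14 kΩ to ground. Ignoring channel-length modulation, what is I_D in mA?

I_D = 0.165 mA

V_SG = V_DD − V_G = 2.38 − 0.53 = 1.85 V, so V_ov = 1.85 − 1.43 = 0.42 V.
Assume saturation: I_D = ½ k_p V_ov² = 0.5 × 5.82 × 0.42² = 0.513 mA, giving V_SD = V_DD − I_D R_D = 2.38 − 0.513 × 14 = -4.81 V.
But -4.81 V < V_ov = 0.42 V, so the device is actually in triode.
In triode I_D = k_p[V_ov V_SD − ½ V_SD²] and I_D = (V_DD − V_SD)/R_D. Equating: 40.7 V_SD² − 35.22 V_SD + 2.38 = 0, giving V_SD = 0.0739 V (the root below V_ov).
I_D = (2.38 − 0.0739) / 14 = 0.165 mA.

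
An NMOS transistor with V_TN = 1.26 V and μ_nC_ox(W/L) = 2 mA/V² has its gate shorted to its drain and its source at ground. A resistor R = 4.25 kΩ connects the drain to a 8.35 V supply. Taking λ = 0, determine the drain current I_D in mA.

I_D = 1.39 mA

With gate tied to drain, V_GS = V_DS ≥ V_GS − V_TN, so the device is in saturation.
KCL at the drain: ½ k_n (V_GS − V_TN)² = (V_DD − V_GS)/R.
Let x = V_GS − 1.26. Then 4.25 x² + x − 7.09 = 0, giving x = 1.18 V (positive root), so V_GS = 2.44 V.
I_D = (V_DD − V_GS)/R = (8.35 − 2.44) / 4.25 = 1.39 mA.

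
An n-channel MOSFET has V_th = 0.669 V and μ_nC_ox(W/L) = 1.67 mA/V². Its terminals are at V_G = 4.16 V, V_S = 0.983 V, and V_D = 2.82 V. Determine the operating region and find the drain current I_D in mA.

Triode; I_D = 4.88 mA

V_GS = V_G − V_S = 4.16 − 0.983 = 3.18 V; V_DS = V_D − V_S = 2.82 − 0.983 = 1.84 V.
V_ov = V_GS − V_th = 3.18 − 0.669 = 2.51 V.
Since V_DS = 1.84 V < V_ov = 2.51 V, the device is in the triode region.
I_D = k_n [V_ov · V_DS − ½ V_DS²] = 1.67 × [2.51 × 1.84 − 0.5 × 1.84²] = 4.88 mA.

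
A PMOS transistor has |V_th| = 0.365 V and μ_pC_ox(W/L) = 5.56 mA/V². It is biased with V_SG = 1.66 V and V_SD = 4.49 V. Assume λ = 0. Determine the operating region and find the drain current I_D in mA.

Saturation; I_D = 4.66 mA

V_ov = V_SG − |V_th| = 1.66 − 0.365 = 1.29 V.
Since V_SD = 4.49 V ≥ V_ov = 1.29 V, the device is in saturation.
I_D = ½ k_p V_ov² = 0.5 × 5.56 × 1.29² = 4.66 mA.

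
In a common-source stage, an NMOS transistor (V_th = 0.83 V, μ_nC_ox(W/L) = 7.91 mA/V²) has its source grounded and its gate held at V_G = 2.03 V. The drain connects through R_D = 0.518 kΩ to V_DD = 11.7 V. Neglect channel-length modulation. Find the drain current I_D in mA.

I_D = 5.70 mA

V_GS = V_G = 2.03 V, so V_ov = 2.03 − 0.83 = 1.2 V.
Assume saturation: I_D = ½ k_n V_ov² = 0.5 × 7.91 × 1.2² = 5.7 mA, giving V_DS = V_DD − I_D R_D = 11.7 − 5.7 × 0.518 = 8.75 V.
V_DS = 8.75 V ≥ V_ov = 1.2 V, confirming saturation.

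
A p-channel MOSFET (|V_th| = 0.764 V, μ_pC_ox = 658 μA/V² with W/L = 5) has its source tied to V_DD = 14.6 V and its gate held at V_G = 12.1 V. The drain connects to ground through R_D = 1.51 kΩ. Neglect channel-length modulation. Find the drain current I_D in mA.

I_D = 4.96 mA

V_SG = V_DD − V_G = 14.6 − 12.1 = 2.5 V, so V_ov = 2.5 − 0.764 = 1.74 V.
k_p = μ_pC_ox · (W/L) = 3.29 mA/V².
Assume saturation: I_D = ½ k_p V_ov² = 0.5 × 3.29 × 1.74² = 4.96 mA, giving V_SD = V_DD − I_D R_D = 14.6 − 4.96 × 1.51 = 7.11 V.
V_SD = 7.11 V ≥ V_ov = 1.74 V, confirming saturation.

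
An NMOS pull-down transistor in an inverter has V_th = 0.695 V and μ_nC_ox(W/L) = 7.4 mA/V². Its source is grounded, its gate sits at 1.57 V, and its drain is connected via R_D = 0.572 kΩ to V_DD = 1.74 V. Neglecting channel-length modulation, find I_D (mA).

V_GS = V_G = 1.57 V, so V_ov = 1.57 − 0.695 = 0.875 V.
Assume saturation: I_D = ½ k_n V_ov² = 0.5 × 7.4 × 0.875² = 2.83 mA, giving V_DS = V_DD − I_D R_D = 1.74 − 2.83 × 0.572 = 0.12 V.
But 0.12 V < V_ov = 0.875 V, so the device is actually in triode.
In triode I_D = k_n[V_ov V_DS − ½ V_DS²] and I_D = (V_DD − V_DS)/R_D. Equating: 2.12 V_DS² − 4.704 V_DS + 1.74 = 0, giving V_DS = 0.469 V (the root below V_ov).
I_D = (1.74 − 0.469) / 0.572 = 2.22 mA.

I_D = 2.22 mA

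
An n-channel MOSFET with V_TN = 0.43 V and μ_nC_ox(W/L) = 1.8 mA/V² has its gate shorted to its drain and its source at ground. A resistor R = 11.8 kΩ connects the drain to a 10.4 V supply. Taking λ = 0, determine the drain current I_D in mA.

With gate tied to drain, V_GS = V_DS ≥ V_GS − V_TN, so the device is in saturation.
KCL at the drain: ½ k_n (V_GS − V_TN)² = (V_DD − V_GS)/R.
Let x = V_GS − 0.43. Then 10.6 x² + x − 9.97 = 0, giving x = 0.923 V (positive root), so V_GS = 1.35 V.
I_D = (V_DD − V_GS)/R = (10.4 − 1.35) / 11.8 = 0.767 mA.

I_D = 0.767 mA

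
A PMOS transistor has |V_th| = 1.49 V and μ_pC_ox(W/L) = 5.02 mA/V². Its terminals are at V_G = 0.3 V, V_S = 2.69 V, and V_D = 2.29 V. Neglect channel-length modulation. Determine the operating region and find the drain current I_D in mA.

Triode; I_D = 1.41 mA

V_SG = V_S − V_G = 2.69 − 0.3 = 2.39 V; V_SD = V_S − V_D = 2.69 − 2.29 = 0.4 V.
V_ov = V_SG − |V_th| = 2.39 − 1.49 = 0.9 V.
Since V_SD = 0.4 V < V_ov = 0.9 V, the device is in the triode region.
I_D = k_p [V_ov · V_SD − ½ V_SD²] = 5.02 × [0.9 × 0.4 − 0.5 × 0.4²] = 1.41 mA.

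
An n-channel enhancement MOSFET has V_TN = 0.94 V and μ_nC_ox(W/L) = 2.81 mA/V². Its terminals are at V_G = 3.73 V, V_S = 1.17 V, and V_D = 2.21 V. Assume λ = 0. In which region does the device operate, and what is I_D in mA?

Triode; I_D = 3.21 mA

V_GS = V_G − V_S = 3.73 − 1.17 = 2.56 V; V_DS = V_D − V_S = 2.21 − 1.17 = 1.04 V.
V_ov = V_GS − V_TN = 2.56 − 0.94 = 1.62 V.
Since V_DS = 1.04 V < V_ov = 1.62 V, the device is in the triode region.
I_D = k_n [V_ov · V_DS − ½ V_DS²] = 2.81 × [1.62 × 1.04 − 0.5 × 1.04²] = 3.21 mA.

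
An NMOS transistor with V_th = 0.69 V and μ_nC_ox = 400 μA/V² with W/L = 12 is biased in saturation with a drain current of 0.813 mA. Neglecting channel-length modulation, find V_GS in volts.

V_GS = 1.27 V

k_n = μ_nC_ox · (W/L) = 4.8 mA/V².
In saturation I_D = ½ k_n (V_GS − V_th)², so V_GS − V_th = √(2 I_D / k_n) = √(2 × 0.813 / 4.8) = 0.582 V.
V_GS = 0.69 + 0.582 = 1.27 V.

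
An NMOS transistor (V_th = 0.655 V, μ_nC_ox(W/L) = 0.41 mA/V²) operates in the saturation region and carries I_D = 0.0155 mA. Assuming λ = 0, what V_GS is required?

V_GS = 0.930 V

In saturation I_D = ½ k_n (V_GS − V_th)², so V_GS − V_th = √(2 I_D / k_n) = √(2 × 0.0155 / 0.41) = 0.275 V.
V_GS = 0.655 + 0.275 = 0.93 V.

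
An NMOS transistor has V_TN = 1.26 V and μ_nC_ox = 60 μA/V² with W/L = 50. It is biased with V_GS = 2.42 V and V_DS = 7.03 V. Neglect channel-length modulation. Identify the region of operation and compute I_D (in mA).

Saturation; I_D = 2.02 mA

k_n = μ_nC_ox · (W/L) = 3 mA/V².
V_ov = V_GS − V_TN = 2.42 − 1.26 = 1.16 V.
Since V_DS = 7.03 V ≥ V_ov = 1.16 V, the device is in saturation.
I_D = ½ k_n V_ov² = 0.5 × 3 × 1.16² = 2.02 mA.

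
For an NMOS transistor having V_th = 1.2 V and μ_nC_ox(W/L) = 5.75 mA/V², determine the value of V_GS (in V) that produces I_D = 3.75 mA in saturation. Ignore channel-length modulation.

V_GS = 2.34 V

In saturation I_D = ½ k_n (V_GS − V_th)², so V_GS − V_th = √(2 I_D / k_n) = √(2 × 3.75 / 5.75) = 1.14 V.
V_GS = 1.2 + 1.14 = 2.34 V.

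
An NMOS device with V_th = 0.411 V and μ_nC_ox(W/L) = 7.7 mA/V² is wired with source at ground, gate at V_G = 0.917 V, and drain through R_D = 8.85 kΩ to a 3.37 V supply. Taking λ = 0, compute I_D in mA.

I_D = 0.369 mA

V_GS = V_G = 0.917 V, so V_ov = 0.917 − 0.411 = 0.506 V.
Assume saturation: I_D = ½ k_n V_ov² = 0.5 × 7.7 × 0.506² = 0.986 mA, giving V_DS = V_DD − I_D R_D = 3.37 − 0.986 × 8.85 = -5.35 V.
But -5.35 V < V_ov = 0.506 V, so the device is actually in triode.
In triode I_D = k_n[V_ov V_DS − ½ V_DS²] and I_D = (V_DD − V_DS)/R_D. Equating: 34.1 V_DS² − 35.48 V_DS + 3.37 = 0, giving V_DS = 0.106 V (the root below V_ov).
I_D = (3.37 − 0.106) / 8.85 = 0.369 mA.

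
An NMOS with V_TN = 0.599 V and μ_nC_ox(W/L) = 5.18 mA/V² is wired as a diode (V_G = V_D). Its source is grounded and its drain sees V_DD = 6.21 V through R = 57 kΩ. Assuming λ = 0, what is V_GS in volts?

With gate tied to drain, V_GS = V_DS ≥ V_GS − V_TN, so the device is in saturation.
KCL at the drain: ½ k_n (V_GS − V_TN)² = (V_DD − V_GS)/R.
Let x = V_GS − 0.599. Then 148 x² + x − 5.611 = 0, giving x = 0.192 V (positive root), so V_GS = 0.791 V.
I_D = (V_DD − V_GS)/R = (6.21 − 0.791) / 57 = 0.0951 mA.

V_GS = 0.791 V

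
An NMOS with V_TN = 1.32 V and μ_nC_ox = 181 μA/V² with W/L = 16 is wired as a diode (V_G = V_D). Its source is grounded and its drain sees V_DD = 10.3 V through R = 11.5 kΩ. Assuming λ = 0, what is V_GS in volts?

V_GS = 2.02 V

With gate tied to drain, V_GS = V_DS ≥ V_GS − V_TN, so the device is in saturation.
k_n = μ_nC_ox · (W/L) = 2.896 mA/V².
KCL at the drain: ½ k_n (V_GS − V_TN)² = (V_DD − V_GS)/R.
Let x = V_GS − 1.32. Then 16.7 x² + x − 8.98 = 0, giving x = 0.705 V (positive root), so V_GS = 2.02 V.
I_D = (V_DD − V_GS)/R = (10.3 − 2.02) / 11.5 = 0.72 mA.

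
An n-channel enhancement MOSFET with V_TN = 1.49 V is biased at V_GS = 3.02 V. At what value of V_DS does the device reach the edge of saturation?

The boundary between triode and saturation is V_DS = V_GS − V_TN = V_ov.
V_ov = 3.02 − 1.49 = 1.53 V.

V_DS,sat = 1.53 V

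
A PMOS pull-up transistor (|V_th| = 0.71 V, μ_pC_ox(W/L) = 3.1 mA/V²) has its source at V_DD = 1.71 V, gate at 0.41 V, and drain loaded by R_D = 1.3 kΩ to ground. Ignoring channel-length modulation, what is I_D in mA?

I_D = 0.540 mA

V_SG = V_DD − V_G = 1.71 − 0.41 = 1.3 V, so V_ov = 1.3 − 0.71 = 0.59 V.
Assume saturation: I_D = ½ k_p V_ov² = 0.5 × 3.1 × 0.59² = 0.54 mA, giving V_SD = V_DD − I_D R_D = 1.71 − 0.54 × 1.3 = 1.01 V.
V_SD = 1.01 V ≥ V_ov = 0.59 V, confirming saturation.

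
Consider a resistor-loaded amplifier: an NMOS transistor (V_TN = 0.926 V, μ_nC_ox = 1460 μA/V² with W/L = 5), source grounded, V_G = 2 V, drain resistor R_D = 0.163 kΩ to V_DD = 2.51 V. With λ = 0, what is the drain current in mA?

V_GS = V_G = 2 V, so V_ov = 2 − 0.926 = 1.07 V.
k_n = μ_nC_ox · (W/L) = 7.3 mA/V².
Assume saturation: I_D = ½ k_n V_ov² = 0.5 × 7.3 × 1.07² = 4.21 mA, giving V_DS = V_DD − I_D R_D = 2.51 − 4.21 × 0.163 = 1.82 V.
V_DS = 1.82 V ≥ V_ov = 1.07 V, confirming saturation.

I_D = 4.21 mA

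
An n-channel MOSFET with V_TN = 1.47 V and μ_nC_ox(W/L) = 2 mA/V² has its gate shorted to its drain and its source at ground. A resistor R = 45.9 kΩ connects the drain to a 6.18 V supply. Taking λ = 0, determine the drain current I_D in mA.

I_D = 0.0959 mA

With gate tied to drain, V_GS = V_DS ≥ V_GS − V_TN, so the device is in saturation.
KCL at the drain: ½ k_n (V_GS − V_TN)² = (V_DD − V_GS)/R.
Let x = V_GS − 1.47. Then 45.9 x² + x − 4.71 = 0, giving x = 0.31 V (positive root), so V_GS = 1.78 V.
I_D = (V_DD − V_GS)/R = (6.18 − 1.78) / 45.9 = 0.0959 mA.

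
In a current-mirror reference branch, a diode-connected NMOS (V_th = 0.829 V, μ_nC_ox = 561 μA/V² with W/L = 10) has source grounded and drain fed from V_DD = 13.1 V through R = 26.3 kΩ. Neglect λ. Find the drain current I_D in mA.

I_D = 0.451 mA

With gate tied to drain, V_GS = V_DS ≥ V_GS − V_th, so the device is in saturation.
k_n = μ_nC_ox · (W/L) = 5.61 mA/V².
KCL at the drain: ½ k_n (V_GS − V_th)² = (V_DD − V_GS)/R.
Let x = V_GS − 0.829. Then 73.8 x² + x − 12.27 = 0, giving x = 0.401 V (positive root), so V_GS = 1.23 V.
I_D = (V_DD − V_GS)/R = (13.1 − 1.23) / 26.3 = 0.451 mA.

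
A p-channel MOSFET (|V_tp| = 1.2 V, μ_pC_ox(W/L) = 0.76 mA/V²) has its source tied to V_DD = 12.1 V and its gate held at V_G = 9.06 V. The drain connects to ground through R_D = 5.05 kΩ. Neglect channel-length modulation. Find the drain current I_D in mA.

I_D = 1.29 mA

V_SG = V_DD − V_G = 12.1 − 9.06 = 3.04 V, so V_ov = 3.04 − 1.2 = 1.84 V.
Assume saturation: I_D = ½ k_p V_ov² = 0.5 × 0.76 × 1.84² = 1.29 mA, giving V_SD = V_DD − I_D R_D = 12.1 − 1.29 × 5.05 = 5.6 V.
V_SD = 5.6 V ≥ V_ov = 1.84 V, confirming saturation.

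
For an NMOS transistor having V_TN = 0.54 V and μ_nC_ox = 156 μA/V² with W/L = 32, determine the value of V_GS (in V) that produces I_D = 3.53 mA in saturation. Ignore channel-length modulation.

V_GS = 1.73 V

k_n = μ_nC_ox · (W/L) = 4.992 mA/V².
In saturation I_D = ½ k_n (V_GS − V_TN)², so V_GS − V_TN = √(2 I_D / k_n) = √(2 × 3.53 / 4.992) = 1.19 V.
V_GS = 0.54 + 1.19 = 1.73 V.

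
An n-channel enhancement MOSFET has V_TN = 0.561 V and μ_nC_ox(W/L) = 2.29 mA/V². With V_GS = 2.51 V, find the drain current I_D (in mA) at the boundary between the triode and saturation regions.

I_D = 4.35 mA

At the boundary V_DS = V_ov = V_GS − V_TN = 2.51 − 0.561 = 1.95 V.
I_D = ½ k_n V_ov² = 0.5 × 2.29 × 1.95² = 4.35 mA.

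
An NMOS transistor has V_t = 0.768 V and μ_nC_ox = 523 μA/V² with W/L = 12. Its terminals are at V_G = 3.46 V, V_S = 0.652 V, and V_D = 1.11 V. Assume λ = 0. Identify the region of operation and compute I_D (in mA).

Triode; I_D = 5.21 mA

V_GS = V_G − V_S = 3.46 − 0.652 = 2.81 V; V_DS = V_D − V_S = 1.11 − 0.652 = 0.458 V.
k_n = μ_nC_ox · (W/L) = 6.276 mA/V².
V_ov = V_GS − V_t = 2.81 − 0.768 = 2.04 V.
Since V_DS = 0.458 V < V_ov = 2.04 V, the device is in the triode region.
I_D = k_n [V_ov · V_DS − ½ V_DS²] = 6.276 × [2.04 × 0.458 − 0.5 × 0.458²] = 5.21 mA.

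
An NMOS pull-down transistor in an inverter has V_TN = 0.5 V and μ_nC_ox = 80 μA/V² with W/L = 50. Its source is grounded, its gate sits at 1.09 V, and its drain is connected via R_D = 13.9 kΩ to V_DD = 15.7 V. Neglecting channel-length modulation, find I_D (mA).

I_D = 0.696 mA

V_GS = V_G = 1.09 V, so V_ov = 1.09 − 0.5 = 0.59 V.
k_n = μ_nC_ox · (W/L) = 4 mA/V².
Assume saturation: I_D = ½ k_n V_ov² = 0.5 × 4 × 0.59² = 0.696 mA, giving V_DS = V_DD − I_D R_D = 15.7 − 0.696 × 13.9 = 6.02 V.
V_DS = 6.02 V ≥ V_ov = 0.59 V, confirming saturation.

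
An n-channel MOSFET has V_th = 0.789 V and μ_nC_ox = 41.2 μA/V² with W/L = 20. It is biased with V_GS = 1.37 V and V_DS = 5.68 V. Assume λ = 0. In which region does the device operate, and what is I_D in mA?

k_n = μ_nC_ox · (W/L) = 0.824 mA/V².
V_ov = V_GS − V_th = 1.37 − 0.789 = 0.581 V.
Since V_DS = 5.68 V ≥ V_ov = 0.581 V, the device is in saturation.
I_D = ½ k_n V_ov² = 0.5 × 0.824 × 0.581² = 0.139 mA.

Saturation; I_D = 0.139 mA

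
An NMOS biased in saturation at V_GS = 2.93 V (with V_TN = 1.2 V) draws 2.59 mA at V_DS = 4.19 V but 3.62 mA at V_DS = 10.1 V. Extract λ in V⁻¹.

With V_GS fixed, I_D ∝ (1 + λ V_DS) in saturation, so I_D2/I_D1 = (1 + λ V_DS2)/(1 + λ V_DS1).
3.62/2.59 = 1.398 = (1 + 10.1 λ)/(1 + 4.19 λ).
Solving: λ (I_D1 V_DS2 − I_D2 V_DS1) = I_D2 − I_D1, so λ = (3.62 − 2.59) / (2.59 × 10.1 − 3.62 × 4.19) = 1.03 / 11 = 0.0937 V⁻¹.

λ = 0.0937 V⁻¹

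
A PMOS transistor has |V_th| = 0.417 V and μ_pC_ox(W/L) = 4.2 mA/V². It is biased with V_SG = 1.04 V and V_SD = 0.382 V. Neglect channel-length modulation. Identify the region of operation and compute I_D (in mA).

Triode; I_D = 0.693 mA

V_ov = V_SG − |V_th| = 1.04 − 0.417 = 0.623 V.
Since V_SD = 0.382 V < V_ov = 0.623 V, the device is in the triode region.
I_D = k_p [V_ov · V_SD − ½ V_SD²] = 4.2 × [0.623 × 0.382 − 0.5 × 0.382²] = 0.693 mA.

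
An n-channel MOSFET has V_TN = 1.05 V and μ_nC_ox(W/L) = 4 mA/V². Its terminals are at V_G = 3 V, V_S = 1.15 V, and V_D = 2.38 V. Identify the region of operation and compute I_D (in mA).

Saturation; I_D = 1.28 mA

V_GS = V_G − V_S = 3 − 1.15 = 1.85 V; V_DS = V_D − V_S = 2.38 − 1.15 = 1.23 V.
V_ov = V_GS − V_TN = 1.85 − 1.05 = 0.8 V.
Since V_DS = 1.23 V ≥ V_ov = 0.8 V, the device is in saturation.
I_D = ½ k_n V_ov² = 0.5 × 4 × 0.8² = 1.28 mA.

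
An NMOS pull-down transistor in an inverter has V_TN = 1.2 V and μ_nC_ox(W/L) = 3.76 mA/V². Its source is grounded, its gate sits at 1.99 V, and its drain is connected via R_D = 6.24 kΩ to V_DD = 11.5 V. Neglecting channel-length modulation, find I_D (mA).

V_GS = V_G = 1.99 V, so V_ov = 1.99 − 1.2 = 0.79 V.
Assume saturation: I_D = ½ k_n V_ov² = 0.5 × 3.76 × 0.79² = 1.17 mA, giving V_DS = V_DD − I_D R_D = 11.5 − 1.17 × 6.24 = 4.18 V.
V_DS = 4.18 V ≥ V_ov = 0.79 V, confirming saturation.

I_D = 1.17 mA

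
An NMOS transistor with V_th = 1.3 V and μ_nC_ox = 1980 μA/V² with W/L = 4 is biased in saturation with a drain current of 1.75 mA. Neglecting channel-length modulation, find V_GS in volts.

V_GS = 1.96 V

k_n = μ_nC_ox · (W/L) = 7.92 mA/V².
In saturation I_D = ½ k_n (V_GS − V_th)², so V_GS − V_th = √(2 I_D / k_n) = √(2 × 1.75 / 7.92) = 0.665 V.
V_GS = 1.3 + 0.665 = 1.96 V.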